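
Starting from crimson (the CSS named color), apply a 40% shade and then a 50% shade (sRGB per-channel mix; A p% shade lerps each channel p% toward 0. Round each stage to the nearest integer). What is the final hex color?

#420612

CSS crimson is rgb(220, 20, 60).
Per channel, c → c + 0.4(0 − c):
  R: 220 + 0.4×(0−220) = 220 − 88 = 132 → 132
  G: 20 + 0.4×(0−20) = 20 − 8 = 12 → 12
  B: 60 − 24 = 36 → 36
After the shade: rgb(132, 12, 36) = #840c24.
A 50% shade moves each channel 50% toward 0:
  R: 132 − 66 = 66 → 66
  G: 12 + 0.5×(0−12) = 12 − 6 = 6 → 6
  B: 36 − 18 = 18 → 18
rgb(66, 6, 18) = #420612.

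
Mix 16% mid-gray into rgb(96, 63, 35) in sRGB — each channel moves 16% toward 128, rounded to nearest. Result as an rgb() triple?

rgb(101, 73, 50)

Lerp each channel 16% toward 128:
  R: 96 + 0.16×(128−96) = 96 + 5.12 = 101.12 → 101
  G: 63 + 0.16×(128−63) = 63 + 10.4 = 73.4 → 73
  B: 35 + 0.16×(128−35) = 35 + 14.88 = 49.88 → 50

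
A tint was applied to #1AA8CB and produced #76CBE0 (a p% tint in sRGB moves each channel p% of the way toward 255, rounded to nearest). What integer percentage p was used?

40%

#1AA8CB is rgb(26, 168, 203); #76CBE0 is rgb(118, 203, 224).
On the R channel (widest range): 118 ≈ 26 + (p/100)(255 − 26), so p ≈ 100×(118 − 26)/(255 − 26) = 9200/229 = 40.17.
p = 40 reproduces all three channels after rounding.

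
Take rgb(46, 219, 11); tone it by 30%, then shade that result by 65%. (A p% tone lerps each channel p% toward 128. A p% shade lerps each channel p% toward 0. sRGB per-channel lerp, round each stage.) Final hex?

#194310

Per channel, c → c + 0.3(128 − c):
  R: 46 + 0.3×(128−46) = 46 + 24.6 = 70.6 → 71
  G: 219 + 0.3×(128−219) = 219 − 27.3 = 191.7 → 192
  B: 11 + 35.1 = 46.1 → 46
After the tone: rgb(71, 192, 46) = #47C02E.
Per channel, c → c + 0.65(0 − c):
  R: 71 − 46.15 = 24.85 → 25
  G: 192 + 0.65×(0−192) = 192 − 124.8 = 67.2 → 67
  B: 46 + 0.65×(0−46) = 46 − 29.9 = 16.1 → 16
rgb(25, 67, 16) = #194310.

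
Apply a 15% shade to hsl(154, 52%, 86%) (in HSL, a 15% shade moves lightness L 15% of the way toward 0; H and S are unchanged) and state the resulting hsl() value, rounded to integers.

L moves 15% from 86 toward 0: 86 − 12.9 = 73.1 → 73.
H and S are unchanged.

hsl(154, 52%, 73%)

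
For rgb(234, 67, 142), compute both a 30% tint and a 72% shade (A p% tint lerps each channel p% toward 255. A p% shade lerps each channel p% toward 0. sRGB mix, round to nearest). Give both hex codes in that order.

#F07BB0, #421328

30% tint:
  R: 234 + 6.3 = 240.3 → 240
  G: 67 + 0.3×(255−67) = 67 + 56.4 = 123.4 → 123
  B: 142 + 0.3×(255−142) = 142 + 33.9 = 175.9 → 176
  → #F07BB0
72% shade:
  R: 234 − 168.48 = 65.52 → 66
  G: 67 + 0.72×(0−67) = 67 − 48.24 = 18.76 → 19
  B: 142 + 0.72×(0−142) = 142 − 102.24 = 39.76 → 40
  → #421328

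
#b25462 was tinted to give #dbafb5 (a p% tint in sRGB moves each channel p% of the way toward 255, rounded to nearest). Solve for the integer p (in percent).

#b25462 is rgb(178, 84, 98); #dbafb5 is rgb(219, 175, 181).
On the G channel (widest range): 175 ≈ 84 + (p/100)(255 − 84), so p ≈ 100×(175 − 84)/(255 − 84) = 9100/171 = 53.22.
p = 53 reproduces all three channels after rounding.

53%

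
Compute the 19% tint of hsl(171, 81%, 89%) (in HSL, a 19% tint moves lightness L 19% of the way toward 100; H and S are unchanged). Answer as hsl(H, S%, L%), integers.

L moves 19% from 89 toward 100: 89 + 2.09 = 91.09 → 91.
H and S are unchanged.

hsl(171, 81%, 91%)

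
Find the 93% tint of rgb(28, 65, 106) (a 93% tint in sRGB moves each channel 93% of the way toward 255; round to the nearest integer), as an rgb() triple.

rgb(239, 242, 245)

Lerp each channel 93% toward 255:
  R: 28 + 211.11 = 239.11 → 239
  G: 65 + 176.7 = 241.7 → 242
  B: 106 + 138.57 = 244.57 → 245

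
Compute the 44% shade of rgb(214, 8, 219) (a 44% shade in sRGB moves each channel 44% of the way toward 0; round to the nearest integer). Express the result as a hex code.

Lerp each channel 44% toward 0:
  R: 214 − 94.16 = 119.84 → 120
  G: 8 + 0.44×(0−8) = 8 − 3.52 = 4.48 → 4
  B: 219 − 96.36 = 122.64 → 123
rgb(120, 4, 123) = #78047B.

#78047B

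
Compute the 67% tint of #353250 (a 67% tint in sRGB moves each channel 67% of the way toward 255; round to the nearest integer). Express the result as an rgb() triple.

rgb(188, 187, 197)

#353250 is rgb(53, 50, 80).
Lerp each channel 67% toward 255:
  R: 53 + 0.67×(255−53) = 53 + 135.34 = 188.34 → 188
  G: 50 + 0.67×(255−50) = 50 + 137.35 = 187.35 → 187
  B: 80 + 0.67×(255−80) = 80 + 117.25 = 197.25 → 197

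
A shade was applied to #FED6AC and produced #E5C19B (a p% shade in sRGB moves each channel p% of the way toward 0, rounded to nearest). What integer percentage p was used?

#FED6AC is rgb(254, 214, 172); #E5C19B is rgb(229, 193, 155).
On the R channel (widest range): 229 ≈ 254 + (p/100)(0 − 254), so p ≈ 100×(229 − 254)/(0 − 254) = -2500/-254 = 9.84.
p = 10 reproduces all three channels after rounding.

10%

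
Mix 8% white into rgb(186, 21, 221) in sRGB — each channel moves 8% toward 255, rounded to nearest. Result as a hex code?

Lerp each channel 8% toward 255:
  R: 186 + 0.08×(255−186) = 186 + 5.52 = 191.52 → 192
  G: 21 + 0.08×(255−21) = 21 + 18.72 = 39.72 → 40
  B: 221 + 0.08×(255−221) = 221 + 2.72 = 223.72 → 224
rgb(192, 40, 224) = #c028e0.

#c028e0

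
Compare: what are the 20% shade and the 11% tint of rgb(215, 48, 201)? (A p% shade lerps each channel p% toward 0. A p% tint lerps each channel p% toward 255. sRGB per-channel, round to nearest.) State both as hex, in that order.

20% shade:
  R: 215 + 0.2×(0−215) = 215 − 43 = 172 → 172
  G: 48 − 9.6 = 38.4 → 38
  B: 201 + 0.2×(0−201) = 201 − 40.2 = 160.8 → 161
  → #AC26A1
11% tint:
  R: 215 + 4.4 = 219.4 → 219
  G: 48 + 0.11×(255−48) = 48 + 22.77 = 70.77 → 71
  B: 201 + 5.94 = 206.94 → 207
  → #DB47CF

#AC26A1, #DB47CF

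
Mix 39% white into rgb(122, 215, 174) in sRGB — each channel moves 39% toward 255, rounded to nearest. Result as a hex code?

Lerp each channel 39% toward 255:
  R: 122 + 0.39×(255−122) = 122 + 51.87 = 173.87 → 174
  G: 215 + 15.6 = 230.6 → 231
  B: 174 + 31.59 = 205.59 → 206
rgb(174, 231, 206) = #AEE7CE.

#AEE7CE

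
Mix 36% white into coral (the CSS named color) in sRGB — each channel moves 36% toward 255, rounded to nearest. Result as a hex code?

CSS coral is rgb(255, 127, 80).
A 36% tint moves each channel 36% toward 255:
  R: 255 + 0.36×(255−255) = 255 + 0 = 255 → 255
  G: 127 + 0.36×(255−127) = 127 + 46.08 = 173.08 → 173
  B: 80 + 0.36×(255−80) = 80 + 63 = 143 → 143
rgb(255, 173, 143) = #FFAD8F.

#FFAD8F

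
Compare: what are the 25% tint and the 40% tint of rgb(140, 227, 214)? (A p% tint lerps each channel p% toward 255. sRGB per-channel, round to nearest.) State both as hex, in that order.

25% tint:
  R: 140 + 0.25×(255−140) = 140 + 28.75 = 168.75 → 169
  G: 227 + 7 = 234 → 234
  B: 214 + 0.25×(255−214) = 214 + 10.25 = 224.25 → 224
  → #A9EAE0
40% tint:
  R: 140 + 46 = 186 → 186
  G: 227 + 0.4×(255−227) = 227 + 11.2 = 238.2 → 238
  B: 214 + 0.4×(255−214) = 214 + 16.4 = 230.4 → 230
  → #BAEEE6

#A9EAE0, #BAEEE6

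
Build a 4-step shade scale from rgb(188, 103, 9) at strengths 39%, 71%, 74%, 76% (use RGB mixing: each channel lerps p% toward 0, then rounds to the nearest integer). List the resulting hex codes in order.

39%: (188 − 73.32 = 114.68→115, 103 − 40.17 = 62.83→63, 9 − 3.51 = 5.49→5) → #733F05
71%: (188 − 133.48 = 54.52→55, 103 − 73.13 = 29.87→30, 9 − 6.39 = 2.61→3) → #371E03
74%: (188 − 139.12 = 48.88→49, 103 − 76.22 = 26.78→27, 9 − 6.66 = 2.34→2) → #311B02
76%: (188 − 142.88 = 45.12→45, 103 − 78.28 = 24.72→25, 9 − 6.84 = 2.16→2) → #2D1902

#733F05, #371E03, #311B02, #2D1902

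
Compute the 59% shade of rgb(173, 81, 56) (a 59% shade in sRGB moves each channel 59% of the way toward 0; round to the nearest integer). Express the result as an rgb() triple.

rgb(71, 33, 23)

Per channel, c → c + 0.59(0 − c):
  R: 173 + 0.59×(0−173) = 173 − 102.07 = 70.93 → 71
  G: 81 + 0.59×(0−81) = 81 − 47.79 = 33.21 → 33
  B: 56 + 0.59×(0−56) = 56 − 33.04 = 22.96 → 23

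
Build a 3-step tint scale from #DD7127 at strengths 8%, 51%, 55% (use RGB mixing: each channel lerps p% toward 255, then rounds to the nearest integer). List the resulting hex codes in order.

#DD7127 is rgb(221, 113, 39).
8%: (221 + 2.72 = 223.72→224, 113 + 11.36 = 124.36→124, 39 + 17.28 = 56.28→56) → #E07C38
51%: (221 + 17.34 = 238.34→238, 113 + 72.42 = 185.42→185, 39 + 110.16 = 149.16→149) → #EEB995
55%: (221 + 18.7 = 239.7→240, 113 + 78.1 = 191.1→191, 39 + 118.8 = 157.8→158) → #F0BF9E

#E07C38, #EEB995, #F0BF9E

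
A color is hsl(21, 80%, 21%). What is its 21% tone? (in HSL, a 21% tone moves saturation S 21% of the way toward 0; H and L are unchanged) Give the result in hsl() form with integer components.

hsl(21, 63%, 21%)

S moves 21% from 80 toward 0: 80 − 16.8 = 63.2 → 63.
H and L are unchanged.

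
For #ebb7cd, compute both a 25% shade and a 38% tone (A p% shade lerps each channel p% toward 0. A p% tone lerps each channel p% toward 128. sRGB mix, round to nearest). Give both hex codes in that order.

#ebb7cd is rgb(235, 183, 205).
25% shade:
  R: 235 + 0.25×(0−235) = 235 − 58.75 = 176.25 → 176
  G: 183 + 0.25×(0−183) = 183 − 45.75 = 137.25 → 137
  B: 205 − 51.25 = 153.75 → 154
  → #b0899a
38% tone:
  R: 235 + 0.38×(128−235) = 235 − 40.66 = 194.34 → 194
  G: 183 − 20.9 = 162.1 → 162
  B: 205 − 29.26 = 175.74 → 176
  → #c2a2b0

#b0899a, #c2a2b0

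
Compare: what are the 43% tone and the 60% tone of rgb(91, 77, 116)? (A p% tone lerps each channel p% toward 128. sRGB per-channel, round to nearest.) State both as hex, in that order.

#6B6379, #716C7B

43% tone:
  R: 91 + 0.43×(128−91) = 91 + 15.91 = 106.91 → 107
  G: 77 + 0.43×(128−77) = 77 + 21.93 = 98.93 → 99
  B: 116 + 0.43×(128−116) = 116 + 5.16 = 121.16 → 121
  → #6B6379
60% tone:
  R: 91 + 0.6×(128−91) = 91 + 22.2 = 113.2 → 113
  G: 77 + 0.6×(128−77) = 77 + 30.6 = 107.6 → 108
  B: 116 + 7.2 = 123.2 → 123
  → #716C7B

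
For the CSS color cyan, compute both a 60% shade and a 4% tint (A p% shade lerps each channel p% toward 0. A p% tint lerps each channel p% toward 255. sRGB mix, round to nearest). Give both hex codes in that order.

#006666, #0affff

CSS cyan is rgb(0, 255, 255).
60% shade:
  R: 0 + 0.6×(0−0) = 0 + 0 = 0 → 0
  G: 255 + 0.6×(0−255) = 255 − 153 = 102 → 102
  B: 255 + 0.6×(0−255) = 255 − 153 = 102 → 102
  → #006666
4% tint:
  R: 0 + 10.2 = 10.2 → 10
  G: 255 + 0.04×(255−255) = 255 + 0 = 255 → 255
  B: 255 + 0.04×(255−255) = 255 + 0 = 255 → 255
  → #0affff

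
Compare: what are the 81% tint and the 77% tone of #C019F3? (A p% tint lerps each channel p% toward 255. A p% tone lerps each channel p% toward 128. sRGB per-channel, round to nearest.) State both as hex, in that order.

#C019F3 is rgb(192, 25, 243).
81% tint:
  R: 192 + 51.03 = 243.03 → 243
  G: 25 + 186.3 = 211.3 → 211
  B: 243 + 9.72 = 252.72 → 253
  → #F3D3FD
77% tone:
  R: 192 + 0.77×(128−192) = 192 − 49.28 = 142.72 → 143
  G: 25 + 0.77×(128−25) = 25 + 79.31 = 104.31 → 104
  B: 243 − 88.55 = 154.45 → 154
  → #8F689A

#F3D3FD, #8F689A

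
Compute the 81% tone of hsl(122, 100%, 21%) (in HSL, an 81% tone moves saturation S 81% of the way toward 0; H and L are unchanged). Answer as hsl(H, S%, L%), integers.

hsl(122, 19%, 21%)

S moves 81% from 100 toward 0: 100 − 81 = 19 → 19.
H and L are unchanged.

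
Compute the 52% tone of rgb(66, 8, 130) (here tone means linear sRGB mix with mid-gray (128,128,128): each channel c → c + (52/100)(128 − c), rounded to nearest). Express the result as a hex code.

#624681

A 52% tone moves each channel 52% toward 128:
  R: 66 + 0.52×(128−66) = 66 + 32.24 = 98.24 → 98
  G: 8 + 62.4 = 70.4 → 70
  B: 130 + 0.52×(128−130) = 130 − 1.04 = 128.96 → 129
rgb(98, 70, 129) = #624681.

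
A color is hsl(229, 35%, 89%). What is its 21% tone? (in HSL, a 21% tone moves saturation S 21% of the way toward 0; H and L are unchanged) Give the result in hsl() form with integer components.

hsl(229, 28%, 89%)

S moves 21% from 35 toward 0: 35 − 7.35 = 27.65 → 28.
H and L are unchanged.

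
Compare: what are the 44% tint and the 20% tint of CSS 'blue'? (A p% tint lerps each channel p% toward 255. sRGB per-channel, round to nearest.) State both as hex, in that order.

#7070FF, #3333FF

CSS blue is rgb(0, 0, 255).
44% tint:
  R: 0 + 0.44×(255−0) = 0 + 112.2 = 112.2 → 112
  G: 0 + 0.44×(255−0) = 0 + 112.2 = 112.2 → 112
  B: 255 + 0.44×(255−255) = 255 + 0 = 255 → 255
  → #7070FF
20% tint:
  R: 0 + 51 = 51 → 51
  G: 0 + 0.2×(255−0) = 0 + 51 = 51 → 51
  B: 255 + 0 = 255 → 255
  → #3333FF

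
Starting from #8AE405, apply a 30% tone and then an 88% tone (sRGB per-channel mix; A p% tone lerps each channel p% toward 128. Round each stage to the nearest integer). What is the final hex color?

#8AE405 is rgb(138, 228, 5).
Lerp each channel 30% toward 128:
  R: 138 − 3 = 135 → 135
  G: 228 + 0.3×(128−228) = 228 − 30 = 198 → 198
  B: 5 + 0.3×(128−5) = 5 + 36.9 = 41.9 → 42
After the tone: rgb(135, 198, 42) = #87C62A.
Per channel, c → c + 0.88(128 − c):
  R: 135 + 0.88×(128−135) = 135 − 6.16 = 128.84 → 129
  G: 198 + 0.88×(128−198) = 198 − 61.6 = 136.4 → 136
  B: 42 + 0.88×(128−42) = 42 + 75.68 = 117.68 → 118
rgb(129, 136, 118) = #818876.

#818876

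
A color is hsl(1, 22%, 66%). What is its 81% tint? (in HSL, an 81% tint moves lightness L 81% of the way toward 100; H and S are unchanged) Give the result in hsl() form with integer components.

hsl(1, 22%, 94%)

L moves 81% from 66 toward 100: 66 + 27.54 = 93.54 → 94.
H and S are unchanged.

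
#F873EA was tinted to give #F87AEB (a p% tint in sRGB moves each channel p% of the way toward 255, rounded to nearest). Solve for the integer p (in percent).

5%

#F873EA is rgb(248, 115, 234); #F87AEB is rgb(248, 122, 235).
On the G channel (widest range): 122 ≈ 115 + (p/100)(255 − 115), so p ≈ 100×(122 − 115)/(255 − 115) = 700/140 = 5.00.
p = 5 reproduces all three channels after rounding.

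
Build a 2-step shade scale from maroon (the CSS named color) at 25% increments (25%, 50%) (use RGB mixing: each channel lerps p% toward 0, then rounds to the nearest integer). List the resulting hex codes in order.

CSS maroon is rgb(128, 0, 0).
25%: (128 − 32 = 96→96, 0→0, 0→0) → #600000
50%: (128 − 64 = 64→64, 0→0, 0→0) → #400000

#600000, #400000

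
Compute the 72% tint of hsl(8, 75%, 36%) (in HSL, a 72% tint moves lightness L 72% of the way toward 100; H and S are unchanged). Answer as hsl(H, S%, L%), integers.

hsl(8, 75%, 82%)

L moves 72% from 36 toward 100: 36 + 46.08 = 82.08 → 82.
H and S are unchanged.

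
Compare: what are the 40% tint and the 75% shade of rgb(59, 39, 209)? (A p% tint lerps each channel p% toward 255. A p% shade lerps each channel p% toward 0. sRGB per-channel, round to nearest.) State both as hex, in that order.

#897de3, #0f0a34

40% tint:
  R: 59 + 0.4×(255−59) = 59 + 78.4 = 137.4 → 137
  G: 39 + 86.4 = 125.4 → 125
  B: 209 + 18.4 = 227.4 → 227
  → #897de3
75% shade:
  R: 59 − 44.25 = 14.75 → 15
  G: 39 − 29.25 = 9.75 → 10
  B: 209 + 0.75×(0−209) = 209 − 156.75 = 52.25 → 52
  → #0f0a34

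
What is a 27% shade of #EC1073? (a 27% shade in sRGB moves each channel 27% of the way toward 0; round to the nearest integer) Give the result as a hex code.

#AC0C54

#EC1073 is rgb(236, 16, 115).
Per channel, c → c + 0.27(0 − c):
  R: 236 − 63.72 = 172.28 → 172
  G: 16 − 4.32 = 11.68 → 12
  B: 115 + 0.27×(0−115) = 115 − 31.05 = 83.95 → 84
rgb(172, 12, 84) = #AC0C54.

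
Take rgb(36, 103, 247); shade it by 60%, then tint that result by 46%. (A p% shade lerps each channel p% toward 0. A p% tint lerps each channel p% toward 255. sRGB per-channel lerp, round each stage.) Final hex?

Lerp each channel 60% toward 0:
  R: 36 + 0.6×(0−36) = 36 − 21.6 = 14.4 → 14
  G: 103 + 0.6×(0−103) = 103 − 61.8 = 41.2 → 41
  B: 247 + 0.6×(0−247) = 247 − 148.2 = 98.8 → 99
After the shade: rgb(14, 41, 99) = #0e2963.
Per channel, c → c + 0.46(255 − c):
  R: 14 + 0.46×(255−14) = 14 + 110.86 = 124.86 → 125
  G: 41 + 98.44 = 139.44 → 139
  B: 99 + 71.76 = 170.76 → 171
rgb(125, 139, 171) = #7d8bab.

#7d8bab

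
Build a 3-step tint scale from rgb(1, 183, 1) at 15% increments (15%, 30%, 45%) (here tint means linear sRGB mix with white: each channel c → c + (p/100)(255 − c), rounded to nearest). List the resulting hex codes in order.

15%: (1 + 38.1 = 39.1→39, 183 + 10.8 = 193.8→194, 1 + 38.1 = 39.1→39) → #27C227
30%: (1 + 76.2 = 77.2→77, 183 + 21.6 = 204.6→205, 1 + 76.2 = 77.2→77) → #4DCD4D
45%: (1 + 114.3 = 115.3→115, 183 + 32.4 = 215.4→215, 1 + 114.3 = 115.3→115) → #73D773

#27C227, #4DCD4D, #73D773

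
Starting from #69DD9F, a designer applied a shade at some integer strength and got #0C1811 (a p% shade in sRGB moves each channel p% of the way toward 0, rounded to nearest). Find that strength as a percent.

89%

#69DD9F is rgb(105, 221, 159); #0C1811 is rgb(12, 24, 17).
On the G channel (widest range): 24 ≈ 221 + (p/100)(0 − 221), so p ≈ 100×(24 − 221)/(0 − 221) = -19700/-221 = 89.14.
p = 89 reproduces all three channels after rounding.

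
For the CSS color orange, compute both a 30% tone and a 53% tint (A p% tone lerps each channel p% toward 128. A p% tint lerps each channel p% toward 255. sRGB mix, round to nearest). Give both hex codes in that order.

#d99a26, #ffd587

CSS orange is rgb(255, 165, 0).
30% tone:
  R: 255 + 0.3×(128−255) = 255 − 38.1 = 216.9 → 217
  G: 165 − 11.1 = 153.9 → 154
  B: 0 + 38.4 = 38.4 → 38
  → #d99a26
53% tint:
  R: 255 + 0.53×(255−255) = 255 + 0 = 255 → 255
  G: 165 + 0.53×(255−165) = 165 + 47.7 = 212.7 → 213
  B: 0 + 0.53×(255−0) = 0 + 135.15 = 135.15 → 135
  → #ffd587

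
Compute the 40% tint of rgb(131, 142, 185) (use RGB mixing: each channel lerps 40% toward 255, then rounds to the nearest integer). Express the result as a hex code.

#b5bbd5

Per channel, c → c + 0.4(255 − c):
  R: 131 + 0.4×(255−131) = 131 + 49.6 = 180.6 → 181
  G: 142 + 0.4×(255−142) = 142 + 45.2 = 187.2 → 187
  B: 185 + 0.4×(255−185) = 185 + 28 = 213 → 213
rgb(181, 187, 213) = #b5bbd5.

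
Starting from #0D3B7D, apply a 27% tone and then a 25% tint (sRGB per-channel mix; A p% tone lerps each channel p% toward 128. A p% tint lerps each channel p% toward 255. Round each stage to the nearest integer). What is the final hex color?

#617A9E

#0D3B7D is rgb(13, 59, 125).
Per channel, c → c + 0.27(128 − c):
  R: 13 + 0.27×(128−13) = 13 + 31.05 = 44.05 → 44
  G: 59 + 18.63 = 77.63 → 78
  B: 125 + 0.27×(128−125) = 125 + 0.81 = 125.81 → 126
After the tone: rgb(44, 78, 126) = #2C4E7E.
Lerp each channel 25% toward 255:
  R: 44 + 0.25×(255−44) = 44 + 52.75 = 96.75 → 97
  G: 78 + 0.25×(255−78) = 78 + 44.25 = 122.25 → 122
  B: 126 + 32.25 = 158.25 → 158
rgb(97, 122, 158) = #617A9E.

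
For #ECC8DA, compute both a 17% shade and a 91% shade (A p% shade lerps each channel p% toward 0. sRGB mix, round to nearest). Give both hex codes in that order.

#ECC8DA is rgb(236, 200, 218).
17% shade:
  R: 236 + 0.17×(0−236) = 236 − 40.12 = 195.88 → 196
  G: 200 + 0.17×(0−200) = 200 − 34 = 166 → 166
  B: 218 + 0.17×(0−218) = 218 − 37.06 = 180.94 → 181
  → #C4A6B5
91% shade:
  R: 236 + 0.91×(0−236) = 236 − 214.76 = 21.24 → 21
  G: 200 + 0.91×(0−200) = 200 − 182 = 18 → 18
  B: 218 − 198.38 = 19.62 → 20
  → #151214

#C4A6B5, #151214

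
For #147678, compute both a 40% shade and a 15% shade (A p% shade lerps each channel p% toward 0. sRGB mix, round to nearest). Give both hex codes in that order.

#0C4748, #116466

#147678 is rgb(20, 118, 120).
40% shade:
  R: 20 + 0.4×(0−20) = 20 − 8 = 12 → 12
  G: 118 + 0.4×(0−118) = 118 − 47.2 = 70.8 → 71
  B: 120 − 48 = 72 → 72
  → #0C4748
15% shade:
  R: 20 + 0.15×(0−20) = 20 − 3 = 17 → 17
  G: 118 − 17.7 = 100.3 → 100
  B: 120 − 18 = 102 → 102
  → #116466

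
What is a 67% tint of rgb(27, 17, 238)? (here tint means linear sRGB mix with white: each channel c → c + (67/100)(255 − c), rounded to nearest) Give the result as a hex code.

#B4B0F9

A 67% tint moves each channel 67% toward 255:
  R: 27 + 0.67×(255−27) = 27 + 152.76 = 179.76 → 180
  G: 17 + 159.46 = 176.46 → 176
  B: 238 + 0.67×(255−238) = 238 + 11.39 = 249.39 → 249
rgb(180, 176, 249) = #B4B0F9.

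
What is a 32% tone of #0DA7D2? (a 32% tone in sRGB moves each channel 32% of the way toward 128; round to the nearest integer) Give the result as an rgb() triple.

rgb(50, 155, 184)

#0DA7D2 is rgb(13, 167, 210).
Per channel, c → c + 0.32(128 − c):
  R: 13 + 0.32×(128−13) = 13 + 36.8 = 49.8 → 50
  G: 167 + 0.32×(128−167) = 167 − 12.48 = 154.52 → 155
  B: 210 + 0.32×(128−210) = 210 − 26.24 = 183.76 → 184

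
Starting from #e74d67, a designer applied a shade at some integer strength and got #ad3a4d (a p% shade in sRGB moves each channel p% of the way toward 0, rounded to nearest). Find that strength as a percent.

#e74d67 is rgb(231, 77, 103); #ad3a4d is rgb(173, 58, 77).
On the R channel (widest range): 173 ≈ 231 + (p/100)(0 − 231), so p ≈ 100×(173 − 231)/(0 − 231) = -5800/-231 = 25.11.
p = 25 reproduces all three channels after rounding.

25%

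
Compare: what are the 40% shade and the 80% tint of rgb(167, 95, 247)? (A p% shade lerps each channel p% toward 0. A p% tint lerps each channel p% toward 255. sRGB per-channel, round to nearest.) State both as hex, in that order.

#643994, #EDDFFD

40% shade:
  R: 167 + 0.4×(0−167) = 167 − 66.8 = 100.2 → 100
  G: 95 + 0.4×(0−95) = 95 − 38 = 57 → 57
  B: 247 + 0.4×(0−247) = 247 − 98.8 = 148.2 → 148
  → #643994
80% tint:
  R: 167 + 70.4 = 237.4 → 237
  G: 95 + 128 = 223 → 223
  B: 247 + 0.8×(255−247) = 247 + 6.4 = 253.4 → 253
  → #EDDFFD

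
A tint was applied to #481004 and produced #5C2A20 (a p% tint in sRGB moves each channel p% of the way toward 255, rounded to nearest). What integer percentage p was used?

#481004 is rgb(72, 16, 4); #5C2A20 is rgb(92, 42, 32).
On the B channel (widest range): 32 ≈ 4 + (p/100)(255 − 4), so p ≈ 100×(32 − 4)/(255 − 4) = 2800/251 = 11.16.
p = 11 reproduces all three channels after rounding.

11%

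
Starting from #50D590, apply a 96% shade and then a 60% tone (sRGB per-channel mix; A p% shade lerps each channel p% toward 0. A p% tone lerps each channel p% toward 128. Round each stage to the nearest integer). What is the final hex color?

#4E504F

#50D590 is rgb(80, 213, 144).
Per channel, c → c + 0.96(0 − c):
  R: 80 + 0.96×(0−80) = 80 − 76.8 = 3.2 → 3
  G: 213 + 0.96×(0−213) = 213 − 204.48 = 8.52 → 9
  B: 144 − 138.24 = 5.76 → 6
After the shade: rgb(3, 9, 6) = #030906.
Lerp each channel 60% toward 128:
  R: 3 + 0.6×(128−3) = 3 + 75 = 78 → 78
  G: 9 + 71.4 = 80.4 → 80
  B: 6 + 73.2 = 79.2 → 79
rgb(78, 80, 79) = #4E504F.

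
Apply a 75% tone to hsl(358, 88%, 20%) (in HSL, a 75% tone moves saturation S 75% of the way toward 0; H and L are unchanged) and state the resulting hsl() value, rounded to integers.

S moves 75% from 88 toward 0: 88 − 66 = 22 → 22.
H and L are unchanged.

hsl(358, 22%, 20%)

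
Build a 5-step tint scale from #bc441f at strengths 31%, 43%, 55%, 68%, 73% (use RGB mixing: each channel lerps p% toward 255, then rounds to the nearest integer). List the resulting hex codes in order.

#d17e64, #d9947f, #e1ab9a, #eac3b7, #edcdc3

#bc441f is rgb(188, 68, 31).
31%: (188 + 20.77 = 208.77→209, 68 + 57.97 = 125.97→126, 31 + 69.44 = 100.44→100) → #d17e64
43%: (188 + 28.81 = 216.81→217, 68 + 80.41 = 148.41→148, 31 + 96.32 = 127.32→127) → #d9947f
55%: (188 + 36.85 = 224.85→225, 68 + 102.85 = 170.85→171, 31 + 123.2 = 154.2→154) → #e1ab9a
68%: (188 + 45.56 = 233.56→234, 68 + 127.16 = 195.16→195, 31 + 152.32 = 183.32→183) → #eac3b7
73%: (188 + 48.91 = 236.91→237, 68 + 136.51 = 204.51→205, 31 + 163.52 = 194.52→195) → #edcdc3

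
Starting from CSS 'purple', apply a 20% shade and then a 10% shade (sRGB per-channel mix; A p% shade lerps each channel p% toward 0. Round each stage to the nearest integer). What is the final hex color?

CSS purple is rgb(128, 0, 128).
Lerp each channel 20% toward 0:
  R: 128 − 25.6 = 102.4 → 102
  G: 0 + 0 = 0 → 0
  B: 128 + 0.2×(0−128) = 128 − 25.6 = 102.4 → 102
After the shade: rgb(102, 0, 102) = #660066.
Lerp each channel 10% toward 0:
  R: 102 + 0.1×(0−102) = 102 − 10.2 = 91.8 → 92
  G: 0 + 0.1×(0−0) = 0 + 0 = 0 → 0
  B: 102 + 0.1×(0−102) = 102 − 10.2 = 91.8 → 92
rgb(92, 0, 92) = #5C005C.

#5C005C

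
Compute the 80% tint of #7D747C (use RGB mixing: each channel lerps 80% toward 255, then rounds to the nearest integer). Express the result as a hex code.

#7D747C is rgb(125, 116, 124).
An 80% tint moves each channel 80% toward 255:
  R: 125 + 104 = 229 → 229
  G: 116 + 0.8×(255−116) = 116 + 111.2 = 227.2 → 227
  B: 124 + 0.8×(255−124) = 124 + 104.8 = 228.8 → 229
rgb(229, 227, 229) = #E5E3E5.

#E5E3E5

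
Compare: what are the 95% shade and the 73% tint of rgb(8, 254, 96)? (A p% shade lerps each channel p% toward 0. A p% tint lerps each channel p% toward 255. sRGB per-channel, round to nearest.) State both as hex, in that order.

95% shade:
  R: 8 − 7.6 = 0.4 → 0
  G: 254 + 0.95×(0−254) = 254 − 241.3 = 12.7 → 13
  B: 96 + 0.95×(0−96) = 96 − 91.2 = 4.8 → 5
  → #000D05
73% tint:
  R: 8 + 0.73×(255−8) = 8 + 180.31 = 188.31 → 188
  G: 254 + 0.73 = 254.73 → 255
  B: 96 + 116.07 = 212.07 → 212
  → #BCFFD4

#000D05, #BCFFD4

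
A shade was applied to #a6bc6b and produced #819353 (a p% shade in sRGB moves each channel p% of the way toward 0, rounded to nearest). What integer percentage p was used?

#a6bc6b is rgb(166, 188, 107); #819353 is rgb(129, 147, 83).
On the G channel (widest range): 147 ≈ 188 + (p/100)(0 − 188), so p ≈ 100×(147 − 188)/(0 − 188) = -4100/-188 = 21.81.
p = 22 reproduces all three channels after rounding.

22%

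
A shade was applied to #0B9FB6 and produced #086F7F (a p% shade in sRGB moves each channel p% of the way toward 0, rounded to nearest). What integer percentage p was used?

30%

#0B9FB6 is rgb(11, 159, 182); #086F7F is rgb(8, 111, 127).
On the B channel (widest range): 127 ≈ 182 + (p/100)(0 − 182), so p ≈ 100×(127 − 182)/(0 − 182) = -5500/-182 = 30.22.
p = 30 reproduces all three channels after rounding.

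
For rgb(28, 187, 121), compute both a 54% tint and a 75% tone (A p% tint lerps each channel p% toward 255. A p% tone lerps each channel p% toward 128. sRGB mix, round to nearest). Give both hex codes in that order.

#97E0C1, #678F7E

54% tint:
  R: 28 + 0.54×(255−28) = 28 + 122.58 = 150.58 → 151
  G: 187 + 0.54×(255−187) = 187 + 36.72 = 223.72 → 224
  B: 121 + 0.54×(255−121) = 121 + 72.36 = 193.36 → 193
  → #97E0C1
75% tone:
  R: 28 + 75 = 103 → 103
  G: 187 − 44.25 = 142.75 → 143
  B: 121 + 5.25 = 126.25 → 126
  → #678F7E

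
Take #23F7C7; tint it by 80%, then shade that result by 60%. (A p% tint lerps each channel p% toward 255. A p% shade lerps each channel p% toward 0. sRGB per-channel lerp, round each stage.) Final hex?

#23F7C7 is rgb(35, 247, 199).
Per channel, c → c + 0.8(255 − c):
  R: 35 + 0.8×(255−35) = 35 + 176 = 211 → 211
  G: 247 + 0.8×(255−247) = 247 + 6.4 = 253.4 → 253
  B: 199 + 0.8×(255−199) = 199 + 44.8 = 243.8 → 244
After the tint: rgb(211, 253, 244) = #D3FDF4.
Lerp each channel 60% toward 0:
  R: 211 + 0.6×(0−211) = 211 − 126.6 = 84.4 → 84
  G: 253 + 0.6×(0−253) = 253 − 151.8 = 101.2 → 101
  B: 244 + 0.6×(0−244) = 244 − 146.4 = 97.6 → 98
rgb(84, 101, 98) = #546562.

#546562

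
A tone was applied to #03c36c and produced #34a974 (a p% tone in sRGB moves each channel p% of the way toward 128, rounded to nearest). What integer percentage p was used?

39%

#03c36c is rgb(3, 195, 108); #34a974 is rgb(52, 169, 116).
On the R channel (widest range): 52 ≈ 3 + (p/100)(128 − 3), so p ≈ 100×(52 − 3)/(128 − 3) = 4900/125 = 39.20.
p = 39 reproduces all three channels after rounding.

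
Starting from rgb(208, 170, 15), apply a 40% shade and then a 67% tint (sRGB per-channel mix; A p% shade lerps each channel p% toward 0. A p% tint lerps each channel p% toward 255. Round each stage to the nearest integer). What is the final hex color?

#D4CDAE

Lerp each channel 40% toward 0:
  R: 208 + 0.4×(0−208) = 208 − 83.2 = 124.8 → 125
  G: 170 − 68 = 102 → 102
  B: 15 + 0.4×(0−15) = 15 − 6 = 9 → 9
After the shade: rgb(125, 102, 9) = #7D6609.
Lerp each channel 67% toward 255:
  R: 125 + 0.67×(255−125) = 125 + 87.1 = 212.1 → 212
  G: 102 + 0.67×(255−102) = 102 + 102.51 = 204.51 → 205
  B: 9 + 164.82 = 173.82 → 174
rgb(212, 205, 174) = #D4CDAE.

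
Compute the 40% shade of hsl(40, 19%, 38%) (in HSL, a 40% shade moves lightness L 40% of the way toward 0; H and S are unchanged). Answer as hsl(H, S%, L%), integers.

hsl(40, 19%, 23%)

L moves 40% from 38 toward 0: 38 − 15.2 = 22.8 → 23.
H and S are unchanged.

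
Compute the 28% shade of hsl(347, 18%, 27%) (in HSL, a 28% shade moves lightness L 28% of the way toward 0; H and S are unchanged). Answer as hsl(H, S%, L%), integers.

L moves 28% from 27 toward 0: 27 − 7.56 = 19.44 → 19.
H and S are unchanged.

hsl(347, 18%, 19%)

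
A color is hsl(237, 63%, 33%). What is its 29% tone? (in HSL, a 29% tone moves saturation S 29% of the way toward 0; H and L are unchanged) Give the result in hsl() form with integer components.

S moves 29% from 63 toward 0: 63 − 18.27 = 44.73 → 45.
H and L are unchanged.

hsl(237, 45%, 33%)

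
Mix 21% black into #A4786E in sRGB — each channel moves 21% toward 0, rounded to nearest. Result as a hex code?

#A4786E is rgb(164, 120, 110).
A 21% shade moves each channel 21% toward 0:
  R: 164 − 34.44 = 129.56 → 130
  G: 120 − 25.2 = 94.8 → 95
  B: 110 + 0.21×(0−110) = 110 − 23.1 = 86.9 → 87
rgb(130, 95, 87) = #825F57.

#825F57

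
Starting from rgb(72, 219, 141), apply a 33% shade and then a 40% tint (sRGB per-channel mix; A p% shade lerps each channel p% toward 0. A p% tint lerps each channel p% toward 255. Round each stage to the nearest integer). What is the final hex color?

#83BE9E

Lerp each channel 33% toward 0:
  R: 72 − 23.76 = 48.24 → 48
  G: 219 + 0.33×(0−219) = 219 − 72.27 = 146.73 → 147
  B: 141 + 0.33×(0−141) = 141 − 46.53 = 94.47 → 94
After the shade: rgb(48, 147, 94) = #30935E.
Per channel, c → c + 0.4(255 − c):
  R: 48 + 0.4×(255−48) = 48 + 82.8 = 130.8 → 131
  G: 147 + 0.4×(255−147) = 147 + 43.2 = 190.2 → 190
  B: 94 + 0.4×(255−94) = 94 + 64.4 = 158.4 → 158
rgb(131, 190, 158) = #83BE9E.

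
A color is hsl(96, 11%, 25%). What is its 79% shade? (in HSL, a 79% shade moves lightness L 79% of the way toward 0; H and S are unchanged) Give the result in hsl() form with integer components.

hsl(96, 11%, 5%)

L moves 79% from 25 toward 0: 25 − 19.75 = 5.25 → 5.
H and S are unchanged.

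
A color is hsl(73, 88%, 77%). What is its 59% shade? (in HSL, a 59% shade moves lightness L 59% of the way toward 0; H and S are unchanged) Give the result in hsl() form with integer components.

L moves 59% from 77 toward 0: 77 − 45.43 = 31.57 → 32.
H and S are unchanged.

hsl(73, 88%, 32%)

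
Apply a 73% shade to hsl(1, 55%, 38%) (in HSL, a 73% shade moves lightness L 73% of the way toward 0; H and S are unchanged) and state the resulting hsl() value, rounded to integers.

L moves 73% from 38 toward 0: 38 − 27.74 = 10.26 → 10.
H and S are unchanged.

hsl(1, 55%, 10%)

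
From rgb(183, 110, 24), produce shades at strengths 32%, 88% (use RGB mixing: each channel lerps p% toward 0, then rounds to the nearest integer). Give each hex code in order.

#7C4B10, #160D03

32%: (183 − 58.56 = 124.44→124, 110 − 35.2 = 74.8→75, 24 − 7.68 = 16.32→16) → #7C4B10
88%: (183 − 161.04 = 21.96→22, 110 − 96.8 = 13.2→13, 24 − 21.12 = 2.88→3) → #160D03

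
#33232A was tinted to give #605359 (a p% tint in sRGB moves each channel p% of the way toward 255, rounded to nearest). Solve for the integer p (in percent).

22%

#33232A is rgb(51, 35, 42); #605359 is rgb(96, 83, 89).
On the G channel (widest range): 83 ≈ 35 + (p/100)(255 − 35), so p ≈ 100×(83 − 35)/(255 − 35) = 4800/220 = 21.82.
p = 22 reproduces all three channels after rounding.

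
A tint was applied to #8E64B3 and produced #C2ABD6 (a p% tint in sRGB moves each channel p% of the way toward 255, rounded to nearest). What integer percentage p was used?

#8E64B3 is rgb(142, 100, 179); #C2ABD6 is rgb(194, 171, 214).
On the G channel (widest range): 171 ≈ 100 + (p/100)(255 − 100), so p ≈ 100×(171 − 100)/(255 − 100) = 7100/155 = 45.81.
p = 46 reproduces all three channels after rounding.

46%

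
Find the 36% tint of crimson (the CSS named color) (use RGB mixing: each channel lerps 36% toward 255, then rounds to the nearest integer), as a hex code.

CSS crimson is rgb(220, 20, 60).
Lerp each channel 36% toward 255:
  R: 220 + 12.6 = 232.6 → 233
  G: 20 + 84.6 = 104.6 → 105
  B: 60 + 0.36×(255−60) = 60 + 70.2 = 130.2 → 130
rgb(233, 105, 130) = #e96982.

#e96982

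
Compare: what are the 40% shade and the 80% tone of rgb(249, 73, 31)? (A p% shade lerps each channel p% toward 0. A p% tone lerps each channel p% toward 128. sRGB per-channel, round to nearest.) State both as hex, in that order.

#952C13, #98756D

40% shade:
  R: 249 + 0.4×(0−249) = 249 − 99.6 = 149.4 → 149
  G: 73 + 0.4×(0−73) = 73 − 29.2 = 43.8 → 44
  B: 31 − 12.4 = 18.6 → 19
  → #952C13
80% tone:
  R: 249 + 0.8×(128−249) = 249 − 96.8 = 152.2 → 152
  G: 73 + 44 = 117 → 117
  B: 31 + 0.8×(128−31) = 31 + 77.6 = 108.6 → 109
  → #98756D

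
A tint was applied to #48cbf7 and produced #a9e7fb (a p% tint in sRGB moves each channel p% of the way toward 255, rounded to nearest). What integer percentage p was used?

#48cbf7 is rgb(72, 203, 247); #a9e7fb is rgb(169, 231, 251).
On the R channel (widest range): 169 ≈ 72 + (p/100)(255 − 72), so p ≈ 100×(169 − 72)/(255 − 72) = 9700/183 = 53.01.
p = 53 reproduces all three channels after rounding.

53%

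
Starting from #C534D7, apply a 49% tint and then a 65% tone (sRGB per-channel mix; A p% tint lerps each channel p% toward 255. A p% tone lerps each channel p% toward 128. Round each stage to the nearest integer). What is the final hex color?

#A288A5

#C534D7 is rgb(197, 52, 215).
Per channel, c → c + 0.49(255 − c):
  R: 197 + 28.42 = 225.42 → 225
  G: 52 + 99.47 = 151.47 → 151
  B: 215 + 19.6 = 234.6 → 235
After the tint: rgb(225, 151, 235) = #E197EB.
Per channel, c → c + 0.65(128 − c):
  R: 225 − 63.05 = 161.95 → 162
  G: 151 − 14.95 = 136.05 → 136
  B: 235 − 69.55 = 165.45 → 165
rgb(162, 136, 165) = #A288A5.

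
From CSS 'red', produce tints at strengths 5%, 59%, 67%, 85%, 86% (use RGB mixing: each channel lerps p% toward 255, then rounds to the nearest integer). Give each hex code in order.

#FF0D0D, #FF9696, #FFABAB, #FFD9D9, #FFDBDB

CSS red is rgb(255, 0, 0).
5%: (255→255, 0 + 12.75 = 12.75→13, 0 + 12.75 = 12.75→13) → #FF0D0D
59%: (255→255, 0 + 150.45 = 150.45→150, 0 + 150.45 = 150.45→150) → #FF9696
67%: (255→255, 0 + 170.85 = 170.85→171, 0 + 170.85 = 170.85→171) → #FFABAB
85%: (255→255, 0 + 216.75 = 216.75→217, 0 + 216.75 = 216.75→217) → #FFD9D9
86%: (255→255, 0 + 219.3 = 219.3→219, 0 + 219.3 = 219.3→219) → #FFDBDB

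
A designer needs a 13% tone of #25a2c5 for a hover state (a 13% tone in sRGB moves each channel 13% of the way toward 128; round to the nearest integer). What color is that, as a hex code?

#25a2c5 is rgb(37, 162, 197).
A 13% tone moves each channel 13% toward 128:
  R: 37 + 0.13×(128−37) = 37 + 11.83 = 48.83 → 49
  G: 162 − 4.42 = 157.58 → 158
  B: 197 + 0.13×(128−197) = 197 − 8.97 = 188.03 → 188
rgb(49, 158, 188) = #319ebc.

#319ebc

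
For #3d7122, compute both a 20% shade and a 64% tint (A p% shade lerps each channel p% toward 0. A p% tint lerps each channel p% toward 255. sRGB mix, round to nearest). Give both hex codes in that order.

#3d7122 is rgb(61, 113, 34).
20% shade:
  R: 61 + 0.2×(0−61) = 61 − 12.2 = 48.8 → 49
  G: 113 + 0.2×(0−113) = 113 − 22.6 = 90.4 → 90
  B: 34 − 6.8 = 27.2 → 27
  → #315a1b
64% tint:
  R: 61 + 124.16 = 185.16 → 185
  G: 113 + 0.64×(255−113) = 113 + 90.88 = 203.88 → 204
  B: 34 + 141.44 = 175.44 → 175
  → #b9ccaf

#315a1b, #b9ccaf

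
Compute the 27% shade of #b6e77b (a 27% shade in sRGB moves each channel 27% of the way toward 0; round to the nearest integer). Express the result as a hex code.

#85a95a

#b6e77b is rgb(182, 231, 123).
Per channel, c → c + 0.27(0 − c):
  R: 182 + 0.27×(0−182) = 182 − 49.14 = 132.86 → 133
  G: 231 + 0.27×(0−231) = 231 − 62.37 = 168.63 → 169
  B: 123 + 0.27×(0−123) = 123 − 33.21 = 89.79 → 90
rgb(133, 169, 90) = #85a95a.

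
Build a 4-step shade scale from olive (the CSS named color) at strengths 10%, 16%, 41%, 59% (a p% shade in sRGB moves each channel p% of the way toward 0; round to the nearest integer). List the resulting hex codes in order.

CSS olive is rgb(128, 128, 0).
10%: (128 − 12.8 = 115.2→115, 128 − 12.8 = 115.2→115, 0→0) → #737300
16%: (128 − 20.48 = 107.52→108, 128 − 20.48 = 107.52→108, 0→0) → #6C6C00
41%: (128 − 52.48 = 75.52→76, 128 − 52.48 = 75.52→76, 0→0) → #4C4C00
59%: (128 − 75.52 = 52.48→52, 128 − 75.52 = 52.48→52, 0→0) → #343400

#737300, #6C6C00, #4C4C00, #343400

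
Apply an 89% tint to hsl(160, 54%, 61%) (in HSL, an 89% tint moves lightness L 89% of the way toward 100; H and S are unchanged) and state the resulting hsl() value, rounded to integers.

hsl(160, 54%, 96%)

L moves 89% from 61 toward 100: 61 + 34.71 = 95.71 → 96.
H and S are unchanged.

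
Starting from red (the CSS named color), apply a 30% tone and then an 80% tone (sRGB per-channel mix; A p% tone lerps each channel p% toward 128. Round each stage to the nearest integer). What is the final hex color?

#926E6E

CSS red is rgb(255, 0, 0).
Per channel, c → c + 0.3(128 − c):
  R: 255 − 38.1 = 216.9 → 217
  G: 0 + 0.3×(128−0) = 0 + 38.4 = 38.4 → 38
  B: 0 + 38.4 = 38.4 → 38
After the tone: rgb(217, 38, 38) = #D92626.
An 80% tone moves each channel 80% toward 128:
  R: 217 + 0.8×(128−217) = 217 − 71.2 = 145.8 → 146
  G: 38 + 0.8×(128−38) = 38 + 72 = 110 → 110
  B: 38 + 72 = 110 → 110
rgb(146, 110, 110) = #926E6E.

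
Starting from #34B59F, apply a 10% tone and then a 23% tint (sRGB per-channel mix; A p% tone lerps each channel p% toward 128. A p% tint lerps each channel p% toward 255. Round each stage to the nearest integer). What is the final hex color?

#34B59F is rgb(52, 181, 159).
Lerp each channel 10% toward 128:
  R: 52 + 0.1×(128−52) = 52 + 7.6 = 59.6 → 60
  G: 181 − 5.3 = 175.7 → 176
  B: 159 − 3.1 = 155.9 → 156
After the tone: rgb(60, 176, 156) = #3CB09C.
Lerp each channel 23% toward 255:
  R: 60 + 44.85 = 104.85 → 105
  G: 176 + 0.23×(255−176) = 176 + 18.17 = 194.17 → 194
  B: 156 + 0.23×(255−156) = 156 + 22.77 = 178.77 → 179
rgb(105, 194, 179) = #69C2B3.

#69C2B3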